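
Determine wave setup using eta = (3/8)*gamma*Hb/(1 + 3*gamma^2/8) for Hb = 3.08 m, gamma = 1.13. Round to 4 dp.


eta = (3/8) * gamma * Hb / (1 + 3*gamma^2/8)
Numerator = (3/8) * 1.13 * 3.08 = 1.305150
Denominator = 1 + 3*1.13^2/8 = 1 + 0.478838 = 1.478838
eta = 1.305150 / 1.478838
eta = 0.8826 m

0.8826


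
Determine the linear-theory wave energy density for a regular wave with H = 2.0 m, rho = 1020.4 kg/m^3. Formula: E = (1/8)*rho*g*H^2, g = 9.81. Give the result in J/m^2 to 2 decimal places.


E = (1/8) * rho * g * H^2
E = (1/8) * 1020.4 * 9.81 * 2.0^2
E = 0.125 * 1020.4 * 9.81 * 4.0000
E = 5005.06 J/m^2

5005.06


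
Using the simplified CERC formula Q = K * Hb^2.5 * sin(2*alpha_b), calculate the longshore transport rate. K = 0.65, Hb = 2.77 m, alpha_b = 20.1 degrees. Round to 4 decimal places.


Q = K * Hb^2.5 * sin(2 * alpha_b)
Hb^2.5 = 2.77^2.5 = 12.770251
sin(2 * 20.1) = sin(40.2) = 0.645458
Q = 0.65 * 12.770251 * 0.645458
Q = 5.3577 m^3/s

5.3577


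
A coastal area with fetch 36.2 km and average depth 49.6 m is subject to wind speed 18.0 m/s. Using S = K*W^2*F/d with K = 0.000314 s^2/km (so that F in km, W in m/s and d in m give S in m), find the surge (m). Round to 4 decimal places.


S = K * W^2 * F / d
W^2 = 18.0^2 = 324.00
S = 0.000314 * 324.00 * 36.2 / 49.6
Numerator = 0.000314 * 324.00 * 36.2 = 3.682843
S = 3.682843 / 49.6 = 0.0743 m

0.0743


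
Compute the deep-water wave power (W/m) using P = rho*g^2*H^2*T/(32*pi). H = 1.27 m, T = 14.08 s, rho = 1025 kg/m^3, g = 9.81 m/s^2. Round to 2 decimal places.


P = rho * g^2 * H^2 * T / (32 * pi)
P = 1025 * 9.81^2 * 1.27^2 * 14.08 / (32 * pi)
P = 1025 * 96.2361 * 1.6129 * 14.08 / 100.53096
P = 22282.92 W/m

22282.92


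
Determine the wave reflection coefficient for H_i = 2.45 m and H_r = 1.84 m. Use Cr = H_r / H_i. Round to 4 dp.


Cr = H_r / H_i
Cr = 1.84 / 2.45
Cr = 0.7510

0.7510


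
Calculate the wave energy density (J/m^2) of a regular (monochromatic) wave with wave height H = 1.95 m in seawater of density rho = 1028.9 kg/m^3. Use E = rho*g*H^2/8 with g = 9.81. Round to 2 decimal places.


E = (1/8) * rho * g * H^2
E = (1/8) * 1028.9 * 9.81 * 1.95^2
E = 0.125 * 1028.9 * 9.81 * 3.8025
E = 4797.57 J/m^2

4797.57


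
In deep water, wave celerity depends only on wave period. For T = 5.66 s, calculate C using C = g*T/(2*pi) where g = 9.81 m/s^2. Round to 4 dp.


We use the deep-water celerity formula:
C = g * T / (2 * pi)
C = 9.81 * 5.66 / (2 * 3.14159...)
C = 55.524600 / 6.283185
C = 8.8370 m/s

8.8370


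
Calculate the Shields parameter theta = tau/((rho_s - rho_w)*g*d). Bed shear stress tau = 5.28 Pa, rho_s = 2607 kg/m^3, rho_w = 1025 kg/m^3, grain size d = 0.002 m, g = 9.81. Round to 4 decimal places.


theta = tau / ((rho_s - rho_w) * g * d)
rho_s - rho_w = 2607 - 1025 = 1582
Denominator = 1582 * 9.81 * 0.002 = 31.038840
theta = 5.28 / 31.038840
theta = 0.1701

0.1701


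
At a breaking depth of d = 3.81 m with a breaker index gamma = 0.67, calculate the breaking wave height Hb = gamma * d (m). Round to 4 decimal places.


Hb = gamma * d
Hb = 0.67 * 3.81
Hb = 2.5527 m

2.5527


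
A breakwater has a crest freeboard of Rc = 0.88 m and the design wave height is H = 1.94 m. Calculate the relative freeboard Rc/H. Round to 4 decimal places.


Relative freeboard = Rc / H
= 0.88 / 1.94
= 0.4536

0.4536


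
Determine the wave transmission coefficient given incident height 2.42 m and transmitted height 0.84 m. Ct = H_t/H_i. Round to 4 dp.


Ct = H_t / H_i
Ct = 0.84 / 2.42
Ct = 0.3471

0.3471


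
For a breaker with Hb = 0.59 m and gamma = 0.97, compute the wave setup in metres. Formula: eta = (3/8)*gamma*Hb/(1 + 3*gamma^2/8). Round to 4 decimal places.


eta = (3/8) * gamma * Hb / (1 + 3*gamma^2/8)
Numerator = (3/8) * 0.97 * 0.59 = 0.214613
Denominator = 1 + 3*0.97^2/8 = 1 + 0.352838 = 1.352838
eta = 0.214613 / 1.352838
eta = 0.1586 m

0.1586


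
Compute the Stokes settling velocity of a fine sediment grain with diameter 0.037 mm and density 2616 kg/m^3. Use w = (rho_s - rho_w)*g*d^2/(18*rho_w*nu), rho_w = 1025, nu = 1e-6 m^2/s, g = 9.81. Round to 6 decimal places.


w = (rho_s - rho_w) * g * d^2 / (18 * rho_w * nu)
d = 0.037 mm = 0.000037 m
rho_s - rho_w = 2616 - 1025 = 1591
Numerator = 1591 * 9.81 * (0.000037)^2 = 0.000021366955
Denominator = 18 * 1025 * 1e-6 = 0.018450
w = 0.001158 m/s

0.001158


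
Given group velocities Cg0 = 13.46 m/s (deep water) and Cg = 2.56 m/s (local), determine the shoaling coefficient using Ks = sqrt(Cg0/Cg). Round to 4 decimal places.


Ks = sqrt(Cg0 / Cg)
Ks = sqrt(13.46 / 2.56)
Ks = sqrt(5.2578)
Ks = 2.2930

2.2930


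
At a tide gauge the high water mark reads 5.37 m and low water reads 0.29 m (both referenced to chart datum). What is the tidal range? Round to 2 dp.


Tidal range = High water - Low water
Tidal range = 5.37 - (0.29)
Tidal range = 5.08 m

5.08


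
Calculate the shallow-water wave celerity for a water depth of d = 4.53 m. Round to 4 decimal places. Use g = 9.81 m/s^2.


Using the shallow-water approximation:
C = sqrt(g * d) = sqrt(9.81 * 4.53)
C = sqrt(44.4393)
C = 6.6663 m/s

6.6663


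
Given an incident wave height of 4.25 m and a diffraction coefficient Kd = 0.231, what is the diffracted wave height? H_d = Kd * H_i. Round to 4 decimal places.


H_d = Kd * H_i
H_d = 0.231 * 4.25
H_d = 0.9818 m

0.9818


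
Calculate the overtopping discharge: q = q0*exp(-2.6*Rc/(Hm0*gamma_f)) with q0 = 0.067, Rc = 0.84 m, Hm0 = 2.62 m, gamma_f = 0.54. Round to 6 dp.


q = q0 * exp(-2.6 * Rc / (Hm0 * gamma_f))
Exponent = -2.6 * 0.84 / (2.62 * 0.54)
= -2.6 * 0.84 / 1.4148
= -1.543681
exp(-1.543681) = 0.213593
q = 0.067 * 0.213593
q = 0.014311 m^3/s/m

0.014311


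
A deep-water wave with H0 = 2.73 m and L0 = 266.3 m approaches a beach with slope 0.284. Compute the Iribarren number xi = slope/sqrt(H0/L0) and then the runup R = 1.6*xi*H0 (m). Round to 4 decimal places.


xi = slope / sqrt(H0/L0)
H0/L0 = 2.73/266.3 = 0.010252
sqrt(0.010252) = 0.101250
xi = 0.284 / 0.101250 = 2.804934
R = 1.6 * xi * H0 = 1.6 * 2.804934 * 2.73
R = 12.2520 m

12.2520


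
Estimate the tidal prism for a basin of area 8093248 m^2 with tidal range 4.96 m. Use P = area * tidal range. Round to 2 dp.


Tidal prism = Area * Tidal range
P = 8093248 * 4.96
P = 40142510.08 m^3

40142510.08


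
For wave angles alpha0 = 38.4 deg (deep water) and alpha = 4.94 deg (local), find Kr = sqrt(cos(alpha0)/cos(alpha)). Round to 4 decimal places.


Kr = sqrt(cos(alpha0) / cos(alpha))
cos(38.4) = 0.783693
cos(4.94) = 0.996285
Kr = sqrt(0.783693 / 0.996285)
Kr = sqrt(0.786615)
Kr = 0.8869

0.8869


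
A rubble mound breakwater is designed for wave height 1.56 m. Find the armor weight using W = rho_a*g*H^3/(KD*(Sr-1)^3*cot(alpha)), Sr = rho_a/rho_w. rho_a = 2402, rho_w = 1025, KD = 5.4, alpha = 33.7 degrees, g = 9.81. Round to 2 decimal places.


Sr = rho_a / rho_w = 2402 / 1025 = 2.343415
(Sr - 1) = 1.343415
(Sr - 1)^3 = 2.424545
cot(33.7) = 1 / tan(33.7) = 1 / 0.666917 = 1.499437
Numerator = 2402 * 9.81 * 1.56^3 = 89457.3040
Denominator = 5.4 * 2.424545 * 1.499437 = 19.631439
W = 89457.3040 / 19.631439
W = 4556.84 N

4556.84


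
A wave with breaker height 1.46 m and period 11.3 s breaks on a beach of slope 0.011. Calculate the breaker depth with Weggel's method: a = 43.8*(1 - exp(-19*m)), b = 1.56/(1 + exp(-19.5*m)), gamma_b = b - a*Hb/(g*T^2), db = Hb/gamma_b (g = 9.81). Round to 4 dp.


a = 43.8 * (1 - exp(-19 * m))
exp(-19 * 0.011) = exp(-0.2090) = 0.811395
a = 43.8 * (1 - 0.811395) = 8.260889
b = 1.56 / (1 + exp(-19.5 * m))
exp(-19.5 * 0.011) = exp(-0.2145) = 0.806945
b = 1.56 / (1 + 0.806945) = 0.863336
Hb / (g * T^2) = 1.46 / (9.81 * 11.3^2) = 1.46 / 1252.6389 = 0.00116554
gamma_b = b - a * Hb/(g*T^2) = 0.863336 - 8.260889 * 0.00116554 = 0.853707
db = Hb / gamma_b = 1.46 / 0.853707
db = 1.7102 m

1.7102


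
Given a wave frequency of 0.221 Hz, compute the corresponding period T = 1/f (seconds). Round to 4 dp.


T = 1 / f
T = 1 / 0.221
T = 4.5249 s

4.5249


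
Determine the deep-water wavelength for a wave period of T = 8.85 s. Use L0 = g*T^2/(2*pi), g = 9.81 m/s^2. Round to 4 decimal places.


L0 = g * T^2 / (2 * pi)
L0 = 9.81 * 8.85^2 / (2 * pi)
L0 = 9.81 * 78.3225 / 6.28319
L0 = 768.3437 / 6.28319
L0 = 122.2857 m

122.2857


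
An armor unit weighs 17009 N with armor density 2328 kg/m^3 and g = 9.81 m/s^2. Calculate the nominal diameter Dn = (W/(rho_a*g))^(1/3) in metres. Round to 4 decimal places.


V = W / (rho_a * g)
V = 17009 / (2328 * 9.81)
V = 17009 / 22837.68
V = 0.744778 m^3
Dn = V^(1/3) = 0.744778^(1/3)
Dn = 0.9064 m

0.9064


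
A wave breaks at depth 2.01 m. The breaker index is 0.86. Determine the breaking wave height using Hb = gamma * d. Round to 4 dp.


Hb = gamma * d
Hb = 0.86 * 2.01
Hb = 1.7286 m

1.7286


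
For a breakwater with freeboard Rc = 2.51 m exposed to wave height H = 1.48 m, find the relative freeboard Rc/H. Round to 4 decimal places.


Relative freeboard = Rc / H
= 2.51 / 1.48
= 1.6959

1.6959


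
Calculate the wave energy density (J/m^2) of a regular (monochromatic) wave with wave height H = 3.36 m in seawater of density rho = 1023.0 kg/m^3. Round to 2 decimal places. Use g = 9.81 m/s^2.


E = (1/8) * rho * g * H^2
E = (1/8) * 1023.0 * 9.81 * 3.36^2
E = 0.125 * 1023.0 * 9.81 * 11.2896
E = 14162.28 J/m^2

14162.28


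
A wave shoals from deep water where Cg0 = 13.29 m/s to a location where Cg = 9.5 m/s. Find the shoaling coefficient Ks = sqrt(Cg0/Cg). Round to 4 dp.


Ks = sqrt(Cg0 / Cg)
Ks = sqrt(13.29 / 9.5)
Ks = sqrt(1.3989)
Ks = 1.1828

1.1828


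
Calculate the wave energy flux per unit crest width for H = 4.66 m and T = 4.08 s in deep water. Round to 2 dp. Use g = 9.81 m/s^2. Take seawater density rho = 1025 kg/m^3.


P = rho * g^2 * H^2 * T / (32 * pi)
P = 1025 * 9.81^2 * 4.66^2 * 4.08 / (32 * pi)
P = 1025 * 96.2361 * 21.7156 * 4.08 / 100.53096
P = 86934.87 W/m

86934.87


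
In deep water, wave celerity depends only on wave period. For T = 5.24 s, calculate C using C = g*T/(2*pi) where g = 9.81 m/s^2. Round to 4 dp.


We use the deep-water celerity formula:
C = g * T / (2 * pi)
C = 9.81 * 5.24 / (2 * 3.14159...)
C = 51.404400 / 6.283185
C = 8.1813 m/s

8.1813


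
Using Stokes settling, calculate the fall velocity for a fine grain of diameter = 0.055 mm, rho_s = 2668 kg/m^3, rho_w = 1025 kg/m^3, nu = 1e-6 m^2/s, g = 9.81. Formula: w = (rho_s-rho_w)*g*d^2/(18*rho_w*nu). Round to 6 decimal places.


w = (rho_s - rho_w) * g * d^2 / (18 * rho_w * nu)
d = 0.055 mm = 0.000055 m
rho_s - rho_w = 2668 - 1025 = 1643
Numerator = 1643 * 9.81 * (0.000055)^2 = 0.000048756436
Denominator = 18 * 1025 * 1e-6 = 0.018450
w = 0.002643 m/s

0.002643


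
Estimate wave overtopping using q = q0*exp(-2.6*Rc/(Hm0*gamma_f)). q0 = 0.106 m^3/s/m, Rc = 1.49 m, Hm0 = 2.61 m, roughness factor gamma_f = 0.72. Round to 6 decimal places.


q = q0 * exp(-2.6 * Rc / (Hm0 * gamma_f))
Exponent = -2.6 * 1.49 / (2.61 * 0.72)
= -2.6 * 1.49 / 1.8792
= -2.061516
exp(-2.061516) = 0.127261
q = 0.106 * 0.127261
q = 0.013490 m^3/s/m

0.013490


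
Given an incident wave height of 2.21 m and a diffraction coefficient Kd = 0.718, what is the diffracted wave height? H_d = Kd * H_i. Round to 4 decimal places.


H_d = Kd * H_i
H_d = 0.718 * 2.21
H_d = 1.5868 m

1.5868


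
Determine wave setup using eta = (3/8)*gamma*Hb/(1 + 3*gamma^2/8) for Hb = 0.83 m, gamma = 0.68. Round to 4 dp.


eta = (3/8) * gamma * Hb / (1 + 3*gamma^2/8)
Numerator = (3/8) * 0.68 * 0.83 = 0.211650
Denominator = 1 + 3*0.68^2/8 = 1 + 0.173400 = 1.173400
eta = 0.211650 / 1.173400
eta = 0.1804 m

0.1804


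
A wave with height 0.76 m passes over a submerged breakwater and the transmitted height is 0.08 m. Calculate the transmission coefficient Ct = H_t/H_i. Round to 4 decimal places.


Ct = H_t / H_i
Ct = 0.08 / 0.76
Ct = 0.1053

0.1053


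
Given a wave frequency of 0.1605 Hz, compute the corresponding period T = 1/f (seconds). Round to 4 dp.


T = 1 / f
T = 1 / 0.1605
T = 6.2305 s

6.2305


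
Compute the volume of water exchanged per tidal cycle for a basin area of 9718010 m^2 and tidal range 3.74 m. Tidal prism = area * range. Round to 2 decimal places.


Tidal prism = Area * Tidal range
P = 9718010 * 3.74
P = 36345357.40 m^3

36345357.40


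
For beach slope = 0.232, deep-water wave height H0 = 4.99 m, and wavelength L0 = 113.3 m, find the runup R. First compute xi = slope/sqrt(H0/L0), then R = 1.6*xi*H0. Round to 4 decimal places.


xi = slope / sqrt(H0/L0)
H0/L0 = 4.99/113.3 = 0.044042
sqrt(0.044042) = 0.209863
xi = 0.232 / 0.209863 = 1.105485
R = 1.6 * xi * H0 = 1.6 * 1.105485 * 4.99
R = 8.8262 m

8.8262


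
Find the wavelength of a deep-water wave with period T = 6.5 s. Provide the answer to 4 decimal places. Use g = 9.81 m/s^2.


L0 = g * T^2 / (2 * pi)
L0 = 9.81 * 6.5^2 / (2 * pi)
L0 = 9.81 * 42.2500 / 6.28319
L0 = 414.4725 / 6.28319
L0 = 65.9653 m

65.9653


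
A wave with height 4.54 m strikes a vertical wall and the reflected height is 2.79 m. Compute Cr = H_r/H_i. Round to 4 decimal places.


Cr = H_r / H_i
Cr = 2.79 / 4.54
Cr = 0.6145

0.6145


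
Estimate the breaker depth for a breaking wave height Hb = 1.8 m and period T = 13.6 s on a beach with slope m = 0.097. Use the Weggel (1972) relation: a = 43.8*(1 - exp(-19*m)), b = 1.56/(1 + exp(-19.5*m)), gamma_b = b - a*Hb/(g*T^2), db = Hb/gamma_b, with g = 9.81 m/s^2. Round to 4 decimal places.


a = 43.8 * (1 - exp(-19 * m))
exp(-19 * 0.097) = exp(-1.8430) = 0.158342
a = 43.8 * (1 - 0.158342) = 36.864634
b = 1.56 / (1 + exp(-19.5 * m))
exp(-19.5 * 0.097) = exp(-1.8915) = 0.150845
b = 1.56 / (1 + 0.150845) = 1.355525
Hb / (g * T^2) = 1.8 / (9.81 * 13.6^2) = 1.8 / 1814.4576 = 0.00099203
gamma_b = b - a * Hb/(g*T^2) = 1.355525 - 36.864634 * 0.00099203 = 1.318954
db = Hb / gamma_b = 1.8 / 1.318954
db = 1.3647 m

1.3647


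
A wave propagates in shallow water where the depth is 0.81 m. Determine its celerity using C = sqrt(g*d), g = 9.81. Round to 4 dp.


Using the shallow-water approximation:
C = sqrt(g * d) = sqrt(9.81 * 0.81)
C = sqrt(7.9461)
C = 2.8189 m/s

2.8189


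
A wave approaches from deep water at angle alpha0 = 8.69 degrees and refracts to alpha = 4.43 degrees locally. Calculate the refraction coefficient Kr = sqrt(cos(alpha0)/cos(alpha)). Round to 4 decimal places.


Kr = sqrt(cos(alpha0) / cos(alpha))
cos(8.69) = 0.988520
cos(4.43) = 0.997012
Kr = sqrt(0.988520 / 0.997012)
Kr = sqrt(0.991482)
Kr = 0.9957

0.9957


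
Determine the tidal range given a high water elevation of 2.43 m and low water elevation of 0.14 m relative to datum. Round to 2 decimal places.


Tidal range = High water - Low water
Tidal range = 2.43 - (0.14)
Tidal range = 2.29 m

2.29


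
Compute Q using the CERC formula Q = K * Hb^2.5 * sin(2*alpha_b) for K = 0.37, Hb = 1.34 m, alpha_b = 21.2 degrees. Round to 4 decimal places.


Q = K * Hb^2.5 * sin(2 * alpha_b)
Hb^2.5 = 1.34^2.5 = 2.078557
sin(2 * 21.2) = sin(42.4) = 0.674302
Q = 0.37 * 2.078557 * 0.674302
Q = 0.5186 m^3/s

0.5186


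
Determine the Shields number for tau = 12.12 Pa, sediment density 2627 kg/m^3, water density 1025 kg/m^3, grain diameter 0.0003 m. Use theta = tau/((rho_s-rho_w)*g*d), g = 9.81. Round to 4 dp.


theta = tau / ((rho_s - rho_w) * g * d)
rho_s - rho_w = 2627 - 1025 = 1602
Denominator = 1602 * 9.81 * 0.0003 = 4.714686
theta = 12.12 / 4.714686
theta = 2.5707

2.5707


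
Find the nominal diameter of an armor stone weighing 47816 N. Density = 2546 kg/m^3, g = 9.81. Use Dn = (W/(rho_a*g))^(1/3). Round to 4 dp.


V = W / (rho_a * g)
V = 47816 / (2546 * 9.81)
V = 47816 / 24976.26
V = 1.914458 m^3
Dn = V^(1/3) = 1.914458^(1/3)
Dn = 1.2417 m

1.2417


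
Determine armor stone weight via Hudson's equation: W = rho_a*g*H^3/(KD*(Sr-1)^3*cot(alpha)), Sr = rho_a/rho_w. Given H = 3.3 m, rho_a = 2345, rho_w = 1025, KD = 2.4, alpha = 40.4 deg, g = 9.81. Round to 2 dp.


Sr = rho_a / rho_w = 2345 / 1025 = 2.287805
(Sr - 1) = 1.287805
(Sr - 1)^3 = 2.135749
cot(40.4) = 1 / tan(40.4) = 1 / 0.851067 = 1.174996
Numerator = 2345 * 9.81 * 3.3^3 = 826710.9196
Denominator = 2.4 * 2.135749 * 1.174996 = 6.022792
W = 826710.9196 / 6.022792
W = 137263.74 N

137263.74


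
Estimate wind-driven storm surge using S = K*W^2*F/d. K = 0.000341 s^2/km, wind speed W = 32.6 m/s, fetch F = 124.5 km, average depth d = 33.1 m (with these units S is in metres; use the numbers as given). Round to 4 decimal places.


S = K * W^2 * F / d
W^2 = 32.6^2 = 1062.76
S = 0.000341 * 1062.76 * 124.5 / 33.1
Numerator = 0.000341 * 1062.76 * 124.5 = 45.118944
S = 45.118944 / 33.1 = 1.3631 m

1.3631


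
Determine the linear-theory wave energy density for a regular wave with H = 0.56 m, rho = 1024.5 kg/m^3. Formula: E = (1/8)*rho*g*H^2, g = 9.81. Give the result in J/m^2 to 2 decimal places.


E = (1/8) * rho * g * H^2
E = (1/8) * 1024.5 * 9.81 * 0.56^2
E = 0.125 * 1024.5 * 9.81 * 0.3136
E = 393.97 J/m^2

393.97


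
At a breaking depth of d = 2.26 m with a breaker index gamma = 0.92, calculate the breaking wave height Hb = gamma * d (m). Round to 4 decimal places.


Hb = gamma * d
Hb = 0.92 * 2.26
Hb = 2.0792 m

2.0792


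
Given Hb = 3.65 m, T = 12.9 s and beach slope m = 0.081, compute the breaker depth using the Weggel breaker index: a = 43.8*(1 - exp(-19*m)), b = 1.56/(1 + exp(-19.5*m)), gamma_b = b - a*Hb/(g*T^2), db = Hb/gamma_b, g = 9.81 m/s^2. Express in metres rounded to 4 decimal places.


a = 43.8 * (1 - exp(-19 * m))
exp(-19 * 0.081) = exp(-1.5390) = 0.214596
a = 43.8 * (1 - 0.214596) = 34.400713
b = 1.56 / (1 + exp(-19.5 * m))
exp(-19.5 * 0.081) = exp(-1.5795) = 0.206078
b = 1.56 / (1 + 0.206078) = 1.293449
Hb / (g * T^2) = 3.65 / (9.81 * 12.9^2) = 3.65 / 1632.4821 = 0.00223586
gamma_b = b - a * Hb/(g*T^2) = 1.293449 - 34.400713 * 0.00223586 = 1.216533
db = Hb / gamma_b = 3.65 / 1.216533
db = 3.0003 m

3.0003


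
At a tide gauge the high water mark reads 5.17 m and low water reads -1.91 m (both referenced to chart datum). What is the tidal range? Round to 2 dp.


Tidal range = High water - Low water
Tidal range = 5.17 - (-1.91)
Tidal range = 7.08 m

7.08


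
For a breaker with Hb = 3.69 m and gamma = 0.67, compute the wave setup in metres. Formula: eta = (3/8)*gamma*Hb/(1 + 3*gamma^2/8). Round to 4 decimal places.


eta = (3/8) * gamma * Hb / (1 + 3*gamma^2/8)
Numerator = (3/8) * 0.67 * 3.69 = 0.927113
Denominator = 1 + 3*0.67^2/8 = 1 + 0.168338 = 1.168338
eta = 0.927113 / 1.168338
eta = 0.7935 m

0.7935


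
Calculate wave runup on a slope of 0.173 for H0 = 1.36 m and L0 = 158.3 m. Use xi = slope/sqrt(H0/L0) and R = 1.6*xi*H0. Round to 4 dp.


xi = slope / sqrt(H0/L0)
H0/L0 = 1.36/158.3 = 0.008591
sqrt(0.008591) = 0.092689
xi = 0.173 / 0.092689 = 1.866453
R = 1.6 * xi * H0 = 1.6 * 1.866453 * 1.36
R = 4.0614 m

4.0614


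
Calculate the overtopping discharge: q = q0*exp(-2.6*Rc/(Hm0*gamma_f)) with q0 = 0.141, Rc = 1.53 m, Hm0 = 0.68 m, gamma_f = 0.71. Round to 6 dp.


q = q0 * exp(-2.6 * Rc / (Hm0 * gamma_f))
Exponent = -2.6 * 1.53 / (0.68 * 0.71)
= -2.6 * 1.53 / 0.4828
= -8.239437
exp(-8.239437) = 0.000264
q = 0.141 * 0.000264
q = 0.000037 m^3/s/m

0.000037


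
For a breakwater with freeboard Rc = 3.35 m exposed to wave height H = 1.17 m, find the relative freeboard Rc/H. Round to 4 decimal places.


Relative freeboard = Rc / H
= 3.35 / 1.17
= 2.8632

2.8632


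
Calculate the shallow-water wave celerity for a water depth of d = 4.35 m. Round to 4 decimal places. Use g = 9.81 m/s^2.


Using the shallow-water approximation:
C = sqrt(g * d) = sqrt(9.81 * 4.35)
C = sqrt(42.6735)
C = 6.5325 m/s

6.5325


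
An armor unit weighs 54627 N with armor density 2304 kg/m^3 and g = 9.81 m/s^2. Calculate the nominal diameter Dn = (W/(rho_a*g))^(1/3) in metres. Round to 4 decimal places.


V = W / (rho_a * g)
V = 54627 / (2304 * 9.81)
V = 54627 / 22602.24
V = 2.416884 m^3
Dn = V^(1/3) = 2.416884^(1/3)
Dn = 1.3420 m

1.3420


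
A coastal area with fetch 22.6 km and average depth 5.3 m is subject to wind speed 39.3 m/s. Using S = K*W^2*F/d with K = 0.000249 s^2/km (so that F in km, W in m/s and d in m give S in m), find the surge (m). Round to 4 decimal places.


S = K * W^2 * F / d
W^2 = 39.3^2 = 1544.49
S = 0.000249 * 1544.49 * 22.6 / 5.3
Numerator = 0.000249 * 1544.49 * 22.6 = 8.691463
S = 8.691463 / 5.3 = 1.6399 m

1.6399


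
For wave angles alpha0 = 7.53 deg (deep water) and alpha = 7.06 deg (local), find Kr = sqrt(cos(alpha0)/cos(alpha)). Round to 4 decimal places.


Kr = sqrt(cos(alpha0) / cos(alpha))
cos(7.53) = 0.991376
cos(7.06) = 0.992418
Kr = sqrt(0.991376 / 0.992418)
Kr = sqrt(0.998950)
Kr = 0.9995

0.9995


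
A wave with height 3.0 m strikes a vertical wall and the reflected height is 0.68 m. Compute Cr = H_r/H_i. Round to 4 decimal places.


Cr = H_r / H_i
Cr = 0.68 / 3.0
Cr = 0.2267

0.2267


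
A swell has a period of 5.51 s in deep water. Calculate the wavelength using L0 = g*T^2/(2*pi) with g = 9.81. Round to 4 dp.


L0 = g * T^2 / (2 * pi)
L0 = 9.81 * 5.51^2 / (2 * pi)
L0 = 9.81 * 30.3601 / 6.28319
L0 = 297.8326 / 6.28319
L0 = 47.4015 m

47.4015


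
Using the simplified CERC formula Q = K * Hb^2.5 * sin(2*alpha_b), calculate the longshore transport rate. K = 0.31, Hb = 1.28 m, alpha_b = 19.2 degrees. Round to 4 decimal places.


Q = K * Hb^2.5 * sin(2 * alpha_b)
Hb^2.5 = 1.28^2.5 = 1.853638
sin(2 * 19.2) = sin(38.4) = 0.621148
Q = 0.31 * 1.853638 * 0.621148
Q = 0.3569 m^3/s

0.3569


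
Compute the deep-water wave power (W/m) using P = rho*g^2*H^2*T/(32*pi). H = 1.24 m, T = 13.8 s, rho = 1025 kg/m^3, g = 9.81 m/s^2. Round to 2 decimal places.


P = rho * g^2 * H^2 * T / (32 * pi)
P = 1025 * 9.81^2 * 1.24^2 * 13.8 / (32 * pi)
P = 1025 * 96.2361 * 1.5376 * 13.8 / 100.53096
P = 20820.18 W/m

20820.18


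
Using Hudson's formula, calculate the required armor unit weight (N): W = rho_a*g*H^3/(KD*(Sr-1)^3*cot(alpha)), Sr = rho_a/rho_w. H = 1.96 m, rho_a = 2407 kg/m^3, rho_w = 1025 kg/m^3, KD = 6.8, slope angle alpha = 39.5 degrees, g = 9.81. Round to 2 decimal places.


Sr = rho_a / rho_w = 2407 / 1025 = 2.348293
(Sr - 1) = 1.348293
(Sr - 1)^3 = 2.451052
cot(39.5) = 1 / tan(39.5) = 1 / 0.824336 = 1.213097
Numerator = 2407 * 9.81 * 1.96^3 = 177792.4488
Denominator = 6.8 * 2.451052 * 1.213097 = 20.218874
W = 177792.4488 / 20.218874
W = 8793.39 N

8793.39


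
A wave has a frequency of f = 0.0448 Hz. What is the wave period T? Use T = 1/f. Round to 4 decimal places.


T = 1 / f
T = 1 / 0.0448
T = 22.3214 s

22.3214


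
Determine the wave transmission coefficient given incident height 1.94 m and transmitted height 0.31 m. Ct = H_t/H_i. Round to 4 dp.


Ct = H_t / H_i
Ct = 0.31 / 1.94
Ct = 0.1598

0.1598


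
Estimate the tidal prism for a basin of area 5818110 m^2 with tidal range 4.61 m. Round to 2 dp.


Tidal prism = Area * Tidal range
P = 5818110 * 4.61
P = 26821487.10 m^3

26821487.10


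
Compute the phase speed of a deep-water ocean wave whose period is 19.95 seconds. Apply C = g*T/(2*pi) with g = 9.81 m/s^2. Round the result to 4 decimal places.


We use the deep-water celerity formula:
C = g * T / (2 * pi)
C = 9.81 * 19.95 / (2 * 3.14159...)
C = 195.709500 / 6.283185
C = 31.1481 m/s

31.1481


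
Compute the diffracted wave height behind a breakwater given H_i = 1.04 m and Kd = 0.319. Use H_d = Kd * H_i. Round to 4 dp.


H_d = Kd * H_i
H_d = 0.319 * 1.04
H_d = 0.3318 m

0.3318


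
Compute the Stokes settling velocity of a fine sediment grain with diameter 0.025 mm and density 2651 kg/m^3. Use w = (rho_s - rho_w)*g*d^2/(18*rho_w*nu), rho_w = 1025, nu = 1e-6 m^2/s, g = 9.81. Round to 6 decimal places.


w = (rho_s - rho_w) * g * d^2 / (18 * rho_w * nu)
d = 0.025 mm = 0.000025 m
rho_s - rho_w = 2651 - 1025 = 1626
Numerator = 1626 * 9.81 * (0.000025)^2 = 0.000009969413
Denominator = 18 * 1025 * 1e-6 = 0.018450
w = 0.000540 m/s

0.000540


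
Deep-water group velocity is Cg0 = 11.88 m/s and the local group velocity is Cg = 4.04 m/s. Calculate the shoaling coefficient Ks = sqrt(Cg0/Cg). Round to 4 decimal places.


Ks = sqrt(Cg0 / Cg)
Ks = sqrt(11.88 / 4.04)
Ks = sqrt(2.9406)
Ks = 1.7148

1.7148


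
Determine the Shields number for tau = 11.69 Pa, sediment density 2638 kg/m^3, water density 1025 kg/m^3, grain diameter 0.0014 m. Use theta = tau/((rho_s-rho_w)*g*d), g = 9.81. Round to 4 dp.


theta = tau / ((rho_s - rho_w) * g * d)
rho_s - rho_w = 2638 - 1025 = 1613
Denominator = 1613 * 9.81 * 0.0014 = 22.152942
theta = 11.69 / 22.152942
theta = 0.5277

0.5277


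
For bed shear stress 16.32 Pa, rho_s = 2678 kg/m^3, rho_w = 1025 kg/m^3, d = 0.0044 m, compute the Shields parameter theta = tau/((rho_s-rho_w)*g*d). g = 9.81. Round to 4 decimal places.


theta = tau / ((rho_s - rho_w) * g * d)
rho_s - rho_w = 2678 - 1025 = 1653
Denominator = 1653 * 9.81 * 0.0044 = 71.350092
theta = 16.32 / 71.350092
theta = 0.2287

0.2287


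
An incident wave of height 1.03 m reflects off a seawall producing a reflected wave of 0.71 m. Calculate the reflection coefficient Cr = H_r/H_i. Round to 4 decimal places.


Cr = H_r / H_i
Cr = 0.71 / 1.03
Cr = 0.6893

0.6893


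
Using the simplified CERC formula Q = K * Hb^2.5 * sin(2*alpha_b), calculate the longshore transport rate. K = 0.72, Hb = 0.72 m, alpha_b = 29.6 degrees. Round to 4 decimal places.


Q = K * Hb^2.5 * sin(2 * alpha_b)
Hb^2.5 = 0.72^2.5 = 0.439877
sin(2 * 29.6) = sin(59.2) = 0.858960
Q = 0.72 * 0.439877 * 0.858960
Q = 0.2720 m^3/s

0.2720


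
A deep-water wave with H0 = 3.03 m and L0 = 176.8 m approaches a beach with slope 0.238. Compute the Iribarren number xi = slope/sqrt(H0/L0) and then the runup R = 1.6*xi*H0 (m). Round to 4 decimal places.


xi = slope / sqrt(H0/L0)
H0/L0 = 3.03/176.8 = 0.017138
sqrt(0.017138) = 0.130912
xi = 0.238 / 0.130912 = 1.818012
R = 1.6 * xi * H0 = 1.6 * 1.818012 * 3.03
R = 8.8137 m

8.8137


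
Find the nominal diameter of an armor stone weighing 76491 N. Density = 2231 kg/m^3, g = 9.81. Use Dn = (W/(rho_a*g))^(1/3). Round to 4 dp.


V = W / (rho_a * g)
V = 76491 / (2231 * 9.81)
V = 76491 / 21886.11
V = 3.494956 m^3
Dn = V^(1/3) = 3.494956^(1/3)
Dn = 1.5176 m

1.5176


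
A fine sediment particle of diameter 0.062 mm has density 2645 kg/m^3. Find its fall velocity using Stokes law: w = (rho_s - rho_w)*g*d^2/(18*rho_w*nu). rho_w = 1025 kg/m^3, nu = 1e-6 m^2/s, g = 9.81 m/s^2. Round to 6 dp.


w = (rho_s - rho_w) * g * d^2 / (18 * rho_w * nu)
d = 0.062 mm = 0.000062 m
rho_s - rho_w = 2645 - 1025 = 1620
Numerator = 1620 * 9.81 * (0.000062)^2 = 0.000061089617
Denominator = 18 * 1025 * 1e-6 = 0.018450
w = 0.003311 m/s

0.003311


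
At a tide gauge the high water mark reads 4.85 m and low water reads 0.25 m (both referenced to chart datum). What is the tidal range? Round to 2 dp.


Tidal range = High water - Low water
Tidal range = 4.85 - (0.25)
Tidal range = 4.60 m

4.60


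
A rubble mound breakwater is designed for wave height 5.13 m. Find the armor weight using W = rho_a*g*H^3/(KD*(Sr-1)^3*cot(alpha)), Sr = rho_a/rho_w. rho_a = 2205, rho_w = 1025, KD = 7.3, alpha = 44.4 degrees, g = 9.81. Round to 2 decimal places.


Sr = rho_a / rho_w = 2205 / 1025 = 2.151220
(Sr - 1) = 1.151220
(Sr - 1)^3 = 1.525719
cot(44.4) = 1 / tan(44.4) = 1 / 0.979272 = 1.021166
Numerator = 2205 * 9.81 * 5.13^3 = 2920314.9821
Denominator = 7.3 * 1.525719 * 1.021166 = 11.373491
W = 2920314.9821 / 11.373491
W = 256765.05 N

256765.05


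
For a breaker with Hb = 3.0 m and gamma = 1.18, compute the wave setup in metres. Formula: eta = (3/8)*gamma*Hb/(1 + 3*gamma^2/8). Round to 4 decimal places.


eta = (3/8) * gamma * Hb / (1 + 3*gamma^2/8)
Numerator = (3/8) * 1.18 * 3.0 = 1.327500
Denominator = 1 + 3*1.18^2/8 = 1 + 0.522150 = 1.522150
eta = 1.327500 / 1.522150
eta = 0.8721 m

0.8721


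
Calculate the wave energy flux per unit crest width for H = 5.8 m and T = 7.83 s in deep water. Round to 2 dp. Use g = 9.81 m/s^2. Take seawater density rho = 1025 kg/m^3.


P = rho * g^2 * H^2 * T / (32 * pi)
P = 1025 * 9.81^2 * 5.8^2 * 7.83 / (32 * pi)
P = 1025 * 96.2361 * 33.6400 * 7.83 / 100.53096
P = 258451.93 W/m

258451.93


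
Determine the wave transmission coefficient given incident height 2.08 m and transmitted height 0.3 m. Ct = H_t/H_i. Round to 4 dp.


Ct = H_t / H_i
Ct = 0.3 / 2.08
Ct = 0.1442

0.1442


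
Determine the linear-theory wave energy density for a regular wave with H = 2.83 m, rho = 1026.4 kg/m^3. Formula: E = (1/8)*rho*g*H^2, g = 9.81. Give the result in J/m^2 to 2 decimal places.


E = (1/8) * rho * g * H^2
E = (1/8) * 1026.4 * 9.81 * 2.83^2
E = 0.125 * 1026.4 * 9.81 * 8.0089
E = 10080.19 J/m^2

10080.19


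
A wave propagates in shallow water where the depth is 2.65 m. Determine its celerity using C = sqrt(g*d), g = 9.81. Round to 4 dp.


Using the shallow-water approximation:
C = sqrt(g * d) = sqrt(9.81 * 2.65)
C = sqrt(25.9965)
C = 5.0987 m/s

5.0987


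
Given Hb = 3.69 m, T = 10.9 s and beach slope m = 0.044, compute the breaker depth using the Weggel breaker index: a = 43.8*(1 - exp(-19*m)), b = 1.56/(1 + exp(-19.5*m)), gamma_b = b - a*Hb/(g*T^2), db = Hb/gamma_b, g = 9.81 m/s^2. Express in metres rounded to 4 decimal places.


a = 43.8 * (1 - exp(-19 * m))
exp(-19 * 0.044) = exp(-0.8360) = 0.433441
a = 43.8 * (1 - 0.433441) = 24.815292
b = 1.56 / (1 + exp(-19.5 * m))
exp(-19.5 * 0.044) = exp(-0.8580) = 0.424009
b = 1.56 / (1 + 0.424009) = 1.095498
Hb / (g * T^2) = 3.69 / (9.81 * 10.9^2) = 3.69 / 1165.5261 = 0.00316595
gamma_b = b - a * Hb/(g*T^2) = 1.095498 - 24.815292 * 0.00316595 = 1.016934
db = Hb / gamma_b = 3.69 / 1.016934
db = 3.6286 m

3.6286


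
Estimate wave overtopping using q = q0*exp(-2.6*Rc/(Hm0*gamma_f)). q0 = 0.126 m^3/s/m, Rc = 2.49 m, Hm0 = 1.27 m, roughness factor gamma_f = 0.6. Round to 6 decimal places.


q = q0 * exp(-2.6 * Rc / (Hm0 * gamma_f))
Exponent = -2.6 * 2.49 / (1.27 * 0.6)
= -2.6 * 2.49 / 0.7620
= -8.496063
exp(-8.496063) = 0.000204
q = 0.126 * 0.000204
q = 0.000026 m^3/s/m

0.000026


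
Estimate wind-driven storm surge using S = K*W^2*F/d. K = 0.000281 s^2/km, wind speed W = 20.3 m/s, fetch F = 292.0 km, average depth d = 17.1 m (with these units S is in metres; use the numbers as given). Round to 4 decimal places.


S = K * W^2 * F / d
W^2 = 20.3^2 = 412.09
S = 0.000281 * 412.09 * 292.0 / 17.1
Numerator = 0.000281 * 412.09 * 292.0 = 33.812809
S = 33.812809 / 17.1 = 1.9774 m

1.9774


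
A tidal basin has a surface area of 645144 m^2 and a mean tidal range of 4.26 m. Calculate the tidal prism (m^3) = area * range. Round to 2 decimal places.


Tidal prism = Area * Tidal range
P = 645144 * 4.26
P = 2748313.44 m^3

2748313.44


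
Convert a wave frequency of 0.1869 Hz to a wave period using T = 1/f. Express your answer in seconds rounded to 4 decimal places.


T = 1 / f
T = 1 / 0.1869
T = 5.3505 s

5.3505


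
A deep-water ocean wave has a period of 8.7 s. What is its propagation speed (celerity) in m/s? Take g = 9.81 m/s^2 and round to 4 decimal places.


We use the deep-water celerity formula:
C = g * T / (2 * pi)
C = 9.81 * 8.7 / (2 * 3.14159...)
C = 85.347000 / 6.283185
C = 13.5834 m/s

13.5834


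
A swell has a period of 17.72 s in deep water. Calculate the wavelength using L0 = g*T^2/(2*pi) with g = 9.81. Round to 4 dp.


L0 = g * T^2 / (2 * pi)
L0 = 9.81 * 17.72^2 / (2 * pi)
L0 = 9.81 * 313.9984 / 6.28319
L0 = 3080.3243 / 6.28319
L0 = 490.2488 m

490.2488


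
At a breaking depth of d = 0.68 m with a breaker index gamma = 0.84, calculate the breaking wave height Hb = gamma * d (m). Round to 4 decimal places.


Hb = gamma * d
Hb = 0.84 * 0.68
Hb = 0.5712 m

0.5712


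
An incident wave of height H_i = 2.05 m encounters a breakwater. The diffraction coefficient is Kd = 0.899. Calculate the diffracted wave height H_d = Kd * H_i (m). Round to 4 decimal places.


H_d = Kd * H_i
H_d = 0.899 * 2.05
H_d = 1.8430 m

1.8430


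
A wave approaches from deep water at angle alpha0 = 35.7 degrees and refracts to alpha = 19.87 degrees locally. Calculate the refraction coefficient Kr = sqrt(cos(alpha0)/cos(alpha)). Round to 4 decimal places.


Kr = sqrt(cos(alpha0) / cos(alpha))
cos(35.7) = 0.812084
cos(19.87) = 0.940466
Kr = sqrt(0.812084 / 0.940466)
Kr = sqrt(0.863490)
Kr = 0.9292

0.9292


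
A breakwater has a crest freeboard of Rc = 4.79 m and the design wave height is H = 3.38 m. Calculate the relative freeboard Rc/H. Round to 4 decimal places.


Relative freeboard = Rc / H
= 4.79 / 3.38
= 1.4172

1.4172


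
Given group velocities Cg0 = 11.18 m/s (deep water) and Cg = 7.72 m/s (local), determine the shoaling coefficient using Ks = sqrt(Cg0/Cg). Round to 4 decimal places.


Ks = sqrt(Cg0 / Cg)
Ks = sqrt(11.18 / 7.72)
Ks = sqrt(1.4482)
Ks = 1.2034

1.2034


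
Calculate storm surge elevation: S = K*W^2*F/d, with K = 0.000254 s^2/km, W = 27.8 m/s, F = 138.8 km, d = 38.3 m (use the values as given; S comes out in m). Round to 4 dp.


S = K * W^2 * F / d
W^2 = 27.8^2 = 772.84
S = 0.000254 * 772.84 * 138.8 / 38.3
Numerator = 0.000254 * 772.84 * 138.8 = 27.246629
S = 27.246629 / 38.3 = 0.7114 m

0.7114


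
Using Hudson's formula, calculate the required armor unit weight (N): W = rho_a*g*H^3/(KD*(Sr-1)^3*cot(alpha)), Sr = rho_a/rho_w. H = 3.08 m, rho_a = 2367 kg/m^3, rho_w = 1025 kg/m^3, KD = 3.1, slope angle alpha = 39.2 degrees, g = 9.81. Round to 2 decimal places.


Sr = rho_a / rho_w = 2367 / 1025 = 2.309268
(Sr - 1) = 1.309268
(Sr - 1)^3 = 2.244326
cot(39.2) = 1 / tan(39.2) = 1 / 0.815580 = 1.226121
Numerator = 2367 * 9.81 * 3.08^3 = 678452.4495
Denominator = 3.1 * 2.244326 * 1.226121 = 8.530628
W = 678452.4495 / 8.530628
W = 79531.36 N

79531.36


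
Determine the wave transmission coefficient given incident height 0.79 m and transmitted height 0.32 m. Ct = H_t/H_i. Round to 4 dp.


Ct = H_t / H_i
Ct = 0.32 / 0.79
Ct = 0.4051

0.4051


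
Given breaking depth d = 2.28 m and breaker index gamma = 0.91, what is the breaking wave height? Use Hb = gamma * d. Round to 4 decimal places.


Hb = gamma * d
Hb = 0.91 * 2.28
Hb = 2.0748 m

2.0748


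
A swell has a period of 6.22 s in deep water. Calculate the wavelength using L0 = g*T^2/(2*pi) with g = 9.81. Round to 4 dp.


L0 = g * T^2 / (2 * pi)
L0 = 9.81 * 6.22^2 / (2 * pi)
L0 = 9.81 * 38.6884 / 6.28319
L0 = 379.5332 / 6.28319
L0 = 60.4046 m

60.4046


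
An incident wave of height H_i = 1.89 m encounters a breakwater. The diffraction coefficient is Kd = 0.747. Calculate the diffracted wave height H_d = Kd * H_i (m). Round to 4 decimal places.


H_d = Kd * H_i
H_d = 0.747 * 1.89
H_d = 1.4118 m

1.4118


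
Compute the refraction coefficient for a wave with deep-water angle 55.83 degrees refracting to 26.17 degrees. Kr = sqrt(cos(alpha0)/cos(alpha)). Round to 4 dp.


Kr = sqrt(cos(alpha0) / cos(alpha))
cos(55.83) = 0.561650
cos(26.17) = 0.897489
Kr = sqrt(0.561650 / 0.897489)
Kr = sqrt(0.625802)
Kr = 0.7911

0.7911


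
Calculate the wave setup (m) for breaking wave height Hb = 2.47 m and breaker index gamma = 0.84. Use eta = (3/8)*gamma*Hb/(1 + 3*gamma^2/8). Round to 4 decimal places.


eta = (3/8) * gamma * Hb / (1 + 3*gamma^2/8)
Numerator = (3/8) * 0.84 * 2.47 = 0.778050
Denominator = 1 + 3*0.84^2/8 = 1 + 0.264600 = 1.264600
eta = 0.778050 / 1.264600
eta = 0.6153 m

0.6153


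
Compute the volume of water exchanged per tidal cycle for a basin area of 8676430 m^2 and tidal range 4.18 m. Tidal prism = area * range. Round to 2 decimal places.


Tidal prism = Area * Tidal range
P = 8676430 * 4.18
P = 36267477.40 m^3

36267477.40


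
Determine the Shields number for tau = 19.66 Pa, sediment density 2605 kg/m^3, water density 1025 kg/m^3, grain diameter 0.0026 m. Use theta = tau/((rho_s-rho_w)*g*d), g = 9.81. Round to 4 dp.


theta = tau / ((rho_s - rho_w) * g * d)
rho_s - rho_w = 2605 - 1025 = 1580
Denominator = 1580 * 9.81 * 0.0026 = 40.299480
theta = 19.66 / 40.299480
theta = 0.4878

0.4878


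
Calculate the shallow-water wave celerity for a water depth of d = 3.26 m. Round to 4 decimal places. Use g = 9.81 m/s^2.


Using the shallow-water approximation:
C = sqrt(g * d) = sqrt(9.81 * 3.26)
C = sqrt(31.9806)
C = 5.6551 m/s

5.6551


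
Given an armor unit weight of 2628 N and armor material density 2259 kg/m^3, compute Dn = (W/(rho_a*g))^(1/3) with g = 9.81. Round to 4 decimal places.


V = W / (rho_a * g)
V = 2628 / (2259 * 9.81)
V = 2628 / 22160.79
V = 0.118588 m^3
Dn = V^(1/3) = 0.118588^(1/3)
Dn = 0.4913 m

0.4913


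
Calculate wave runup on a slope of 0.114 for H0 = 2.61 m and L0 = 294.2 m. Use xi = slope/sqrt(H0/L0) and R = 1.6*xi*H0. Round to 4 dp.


xi = slope / sqrt(H0/L0)
H0/L0 = 2.61/294.2 = 0.008872
sqrt(0.008872) = 0.094189
xi = 0.114 / 0.094189 = 1.210336
R = 1.6 * xi * H0 = 1.6 * 1.210336 * 2.61
R = 5.0544 m

5.0544


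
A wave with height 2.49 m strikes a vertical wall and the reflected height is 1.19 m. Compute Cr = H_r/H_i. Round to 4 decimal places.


Cr = H_r / H_i
Cr = 1.19 / 2.49
Cr = 0.4779

0.4779


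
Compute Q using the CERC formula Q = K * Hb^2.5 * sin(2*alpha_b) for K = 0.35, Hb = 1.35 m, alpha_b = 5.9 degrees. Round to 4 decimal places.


Q = K * Hb^2.5 * sin(2 * alpha_b)
Hb^2.5 = 1.35^2.5 = 2.117554
sin(2 * 5.9) = sin(11.8) = 0.204496
Q = 0.35 * 2.117554 * 0.204496
Q = 0.1516 m^3/s

0.1516


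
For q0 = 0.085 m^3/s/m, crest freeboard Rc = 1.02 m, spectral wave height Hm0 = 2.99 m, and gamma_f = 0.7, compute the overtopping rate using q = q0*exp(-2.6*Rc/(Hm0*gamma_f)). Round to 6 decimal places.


q = q0 * exp(-2.6 * Rc / (Hm0 * gamma_f))
Exponent = -2.6 * 1.02 / (2.99 * 0.7)
= -2.6 * 1.02 / 2.0930
= -1.267081
exp(-1.267081) = 0.281653
q = 0.085 * 0.281653
q = 0.023940 m^3/s/m

0.023940


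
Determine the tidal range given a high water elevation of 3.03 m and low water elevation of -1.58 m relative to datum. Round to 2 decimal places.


Tidal range = High water - Low water
Tidal range = 3.03 - (-1.58)
Tidal range = 4.61 m

4.61


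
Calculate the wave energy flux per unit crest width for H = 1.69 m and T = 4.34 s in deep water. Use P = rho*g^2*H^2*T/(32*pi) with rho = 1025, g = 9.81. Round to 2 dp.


P = rho * g^2 * H^2 * T / (32 * pi)
P = 1025 * 9.81^2 * 1.69^2 * 4.34 / (32 * pi)
P = 1025 * 96.2361 * 2.8561 * 4.34 / 100.53096
P = 12162.56 W/m

12162.56


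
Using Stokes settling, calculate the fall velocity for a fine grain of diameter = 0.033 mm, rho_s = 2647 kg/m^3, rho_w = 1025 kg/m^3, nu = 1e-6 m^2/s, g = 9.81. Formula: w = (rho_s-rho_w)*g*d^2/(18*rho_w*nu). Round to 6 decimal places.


w = (rho_s - rho_w) * g * d^2 / (18 * rho_w * nu)
d = 0.033 mm = 0.000033 m
rho_s - rho_w = 2647 - 1025 = 1622
Numerator = 1622 * 9.81 * (0.000033)^2 = 0.000017327972
Denominator = 18 * 1025 * 1e-6 = 0.018450
w = 0.000939 m/s

0.000939


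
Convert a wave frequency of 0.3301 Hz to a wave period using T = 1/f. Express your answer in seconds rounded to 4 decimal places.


T = 1 / f
T = 1 / 0.3301
T = 3.0294 s

3.0294


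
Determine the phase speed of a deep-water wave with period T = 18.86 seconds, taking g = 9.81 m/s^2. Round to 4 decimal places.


We use the deep-water celerity formula:
C = g * T / (2 * pi)
C = 9.81 * 18.86 / (2 * 3.14159...)
C = 185.016600 / 6.283185
C = 29.4463 m/s

29.4463


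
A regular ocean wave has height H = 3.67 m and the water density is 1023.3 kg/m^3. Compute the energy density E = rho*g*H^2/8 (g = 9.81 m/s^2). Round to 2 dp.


E = (1/8) * rho * g * H^2
E = (1/8) * 1023.3 * 9.81 * 3.67^2
E = 0.125 * 1023.3 * 9.81 * 13.4689
E = 16901.07 J/m^2

16901.07


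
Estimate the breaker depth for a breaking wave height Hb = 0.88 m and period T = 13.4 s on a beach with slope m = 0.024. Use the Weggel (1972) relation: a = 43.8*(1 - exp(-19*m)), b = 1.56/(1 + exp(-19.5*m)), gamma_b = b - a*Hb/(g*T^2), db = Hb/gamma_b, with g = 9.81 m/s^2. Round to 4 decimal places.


a = 43.8 * (1 - exp(-19 * m))
exp(-19 * 0.024) = exp(-0.4560) = 0.633814
a = 43.8 * (1 - 0.633814) = 16.038954
b = 1.56 / (1 + exp(-19.5 * m))
exp(-19.5 * 0.024) = exp(-0.4680) = 0.626254
b = 1.56 / (1 + 0.626254) = 0.959260
Hb / (g * T^2) = 0.88 / (9.81 * 13.4^2) = 0.88 / 1761.4836 = 0.00049958
gamma_b = b - a * Hb/(g*T^2) = 0.959260 - 16.038954 * 0.00049958 = 0.951247
db = Hb / gamma_b = 0.88 / 0.951247
db = 0.9251 m

0.9251
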